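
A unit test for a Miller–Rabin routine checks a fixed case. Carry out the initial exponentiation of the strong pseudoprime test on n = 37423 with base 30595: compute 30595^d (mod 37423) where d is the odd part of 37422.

1

n − 1 = 37422 = 2^1 · 18711, so s = 1 and d = 18711.
30595^18711 mod 37423 = 1.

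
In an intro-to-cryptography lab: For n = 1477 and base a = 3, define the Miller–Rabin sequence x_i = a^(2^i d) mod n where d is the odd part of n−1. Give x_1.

1450

n − 1 = 1476 = 2^2 · 369, so s = 2 and d = 369.
x_0 = 3^369 mod 1477 = 335.
x_1 = 335^2 mod 1477 = 1450.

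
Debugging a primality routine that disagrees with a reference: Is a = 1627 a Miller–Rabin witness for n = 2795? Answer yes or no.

yes

n − 1 = 2794 = 2^1 · 1397, so s = 1 and d = 1397.
Repeated squaring mod 2795: 1627^1 ≡ 1627, 1627^2 ≡ 264, 1627^4 ≡ 2616, 1627^8 ≡ 1296, 1627^16 ≡ 2616, 1627^32 ≡ 1296, 1627^64 ≡ 2616, 1627^128 ≡ 1296, 1627^256 ≡ 2616, 1627^512 ≡ 1296, 1627^1024 ≡ 2616.
1397 = 1024 + 256 + 64 + 32 + 16 + 4 + 1, so 1627^1397 ≡ 2616·2616·2616·1296·2616·2616·1627 ≡ 2242 (mod 2795).
x_0 = 1627^1397 mod 2795 = 2242.
x_0 ∉ {1, 2794} and s = 1, so 1627 is a Miller–Rabin witness and 2795 is composite.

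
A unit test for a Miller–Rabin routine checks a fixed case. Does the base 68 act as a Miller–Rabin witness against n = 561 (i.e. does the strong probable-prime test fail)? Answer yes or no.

n − 1 = 560 = 2^4 · 35, so s = 4 and d = 35.
Repeated squaring mod 561: 68^1 ≡ 68, 68^2 ≡ 136, 68^4 ≡ 544, 68^8 ≡ 289, 68^16 ≡ 493, 68^32 ≡ 136.
35 = 32 + 2 + 1, so 68^35 ≡ 136·136·68 ≡ 527 (mod 561).
x_0 = 68^35 mod 561 = 527.
x_0 is neither 1 nor 560, so continue squaring.
x_1 = 527^2 mod 561 = 34.
x_2 = 34^2 mod 561 = 34.
x_3 = 34^2 mod 561 = 34.
Reached i = s−1 = 3 without hitting −1: 68 is a Miller–Rabin witness and 561 is composite.

yes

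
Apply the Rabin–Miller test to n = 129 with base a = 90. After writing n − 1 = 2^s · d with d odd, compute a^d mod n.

90

n − 1 = 128 = 2^7 · 1, so s = 7 and d = 1.
90^1 mod 129 = 90.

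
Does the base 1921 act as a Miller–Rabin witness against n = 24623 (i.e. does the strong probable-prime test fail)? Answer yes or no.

no

n − 1 = 24622 = 2^1 · 12311, so s = 1 and d = 12311.
x_0 = 1921^12311 mod 24623 = 24622.
x_0 = 24622 ≡ −1, so 1921 is not a witness.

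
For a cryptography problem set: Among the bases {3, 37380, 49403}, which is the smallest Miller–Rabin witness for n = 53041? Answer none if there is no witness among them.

n − 1 = 53040 = 2^4 · 3315, so s = 4 and d = 3315.
Base 3: x_0 = 3^3315 mod 53041 = 5641. x_0 is neither 1 nor 53040, so continue squaring. x_1 = 5641^2 mod 53041 = 49322. x_2 = 49322^2 mod 53041 = 40301. x_3 = 40301^2 mod 53041 = 2140. Reached i = s−1 = 3 without hitting −1: 3 is a Miller–Rabin witness and 53041 is composite.
Base 37380: x_0 = 37380^3315 mod 53041 = 23344. x_0 is neither 1 nor 53040, so continue squaring. x_1 = 23344^2 mod 53041 = 52143. x_2 = 52143^2 mod 53041 = 10789. x_3 = 10789^2 mod 53041 = 30567. Reached i = s−1 = 3 without hitting −1: 37380 is a Miller–Rabin witness and 53041 is composite.
Base 49403: x_0 = 49403^3315 mod 53041 = 9363. x_0 is neither 1 nor 53040, so continue squaring. x_1 = 9363^2 mod 53041 = 42037. x_2 = 42037^2 mod 53041 = 48454. x_3 = 48454^2 mod 53041 = 36333. Reached i = s−1 = 3 without hitting −1: 49403 is a Miller–Rabin witness and 53041 is composite.
The smallest witness among the given bases is 3.

3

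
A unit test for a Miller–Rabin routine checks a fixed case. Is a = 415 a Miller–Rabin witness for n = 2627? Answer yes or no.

yes

n − 1 = 2626 = 2^1 · 1313, so s = 1 and d = 1313.
Repeated squaring mod 2627: 415^1 ≡ 415, 415^2 ≡ 1470, 415^4 ≡ 1506, 415^8 ≡ 935, 415^16 ≡ 2061, 415^32 ≡ 2489, 415^64 ≡ 655, 415^128 ≡ 824, 415^256 ≡ 1210, 415^512 ≡ 861, 415^1024 ≡ 507.
1313 = 1024 + 256 + 32 + 1, so 415^1313 ≡ 507·1210·2489·415 ≡ 171 (mod 2627).
x_0 = 415^1313 mod 2627 = 171.
x_0 ∉ {1, 2626} and s = 1, so 415 is a Miller–Rabin witness and 2627 is composite.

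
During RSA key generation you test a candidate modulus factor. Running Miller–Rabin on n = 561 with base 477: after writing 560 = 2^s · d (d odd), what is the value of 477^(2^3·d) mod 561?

375

n − 1 = 560 = 2^4 · 35, so s = 4 and d = 35.
x_0 = 477^35 mod 561 = 375.
x_1 = 375^2 mod 561 = 375.
x_2 = 375^2 mod 561 = 375.
x_3 = 375^2 mod 561 = 375.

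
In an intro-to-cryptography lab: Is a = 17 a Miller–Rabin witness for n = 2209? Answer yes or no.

n − 1 = 2208 = 2^5 · 69, so s = 5 and d = 69.
Repeated squaring mod 2209: 17^1 ≡ 17, 17^2 ≡ 289, 17^4 ≡ 1788, 17^8 ≡ 521, 17^16 ≡ 1943, 17^32 ≡ 68, 17^64 ≡ 206.
69 = 64 + 4 + 1, so 17^69 ≡ 206·1788·17 ≡ 1270 (mod 2209).
x_0 = 17^69 mod 2209 = 1270.
x_0 is neither 1 nor 2208, so continue squaring.
x_1 = 1270^2 mod 2209 = 330.
x_2 = 330^2 mod 2209 = 659.
x_3 = 659^2 mod 2209 = 1317.
x_4 = 1317^2 mod 2209 = 424.
Reached i = s−1 = 4 without hitting −1: 17 is a Miller–Rabin witness and 2209 is composite.

yes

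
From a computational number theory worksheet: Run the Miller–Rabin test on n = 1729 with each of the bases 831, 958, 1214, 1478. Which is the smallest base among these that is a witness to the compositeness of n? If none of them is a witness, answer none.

958

n − 1 = 1728 = 2^6 · 27, so s = 6 and d = 27.
Base 831: x_0 = 831^27 mod 1729 = 1728. x_0 = 1728 ≡ −1, so 831 is not a witness.
Base 958: x_0 = 958^27 mod 1729 = 664. x_0 is neither 1 nor 1728, so continue squaring. x_1 = 664^2 mod 1729 = 1. x_1 = 1 but x_0 ≠ ±1, a nontrivial square root of 1 — 958 is a witness and 1729 is composite.
Base 1214: x_0 = 1214^27 mod 1729 = 1217. x_0 is neither 1 nor 1728, so continue squaring. x_1 = 1217^2 mod 1729 = 1065. x_2 = 1065^2 mod 1729 = 1. x_2 = 1 but x_1 ≠ ±1, a nontrivial square root of 1 — 1214 is a witness and 1729 is composite.
Base 1478: x_0 = 1478^27 mod 1729 = 911. x_0 is neither 1 nor 1728, so continue squaring. x_1 = 911^2 mod 1729 = 1. x_1 = 1 but x_0 ≠ ±1, a nontrivial square root of 1 — 1478 is a witness and 1729 is composite.
The smallest witness among the given bases is 958.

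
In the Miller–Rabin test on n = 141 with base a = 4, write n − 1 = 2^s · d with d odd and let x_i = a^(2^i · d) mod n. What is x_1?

n − 1 = 140 = 2^2 · 35, so s = 2 and d = 35.
x_0 = 4^35 mod 141 = 49.
x_1 = 49^2 mod 141 = 4.

4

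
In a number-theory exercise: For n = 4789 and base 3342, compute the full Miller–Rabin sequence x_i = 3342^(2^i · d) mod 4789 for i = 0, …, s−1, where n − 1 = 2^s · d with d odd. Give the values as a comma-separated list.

4788, 1

n − 1 = 4788 = 2^2 · 1197, so s = 2 and d = 1197.
x_0 = 3342^1197 mod 4789 = 4788.
x_1 = 4788^2 mod 4789 = 1.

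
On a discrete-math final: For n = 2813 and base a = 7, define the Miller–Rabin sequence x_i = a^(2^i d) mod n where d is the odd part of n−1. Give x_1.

25

n − 1 = 2812 = 2^2 · 703, so s = 2 and d = 703.
x_0 = 7^703 mod 2813 = 2721.
x_1 = 2721^2 mod 2813 = 25.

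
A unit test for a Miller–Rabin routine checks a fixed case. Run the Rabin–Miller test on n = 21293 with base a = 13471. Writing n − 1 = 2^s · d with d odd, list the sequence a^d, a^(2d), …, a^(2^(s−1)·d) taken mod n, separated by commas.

1729, 8421

n − 1 = 21292 = 2^2 · 5323, so s = 2 and d = 5323.
x_0 = 13471^5323 mod 21293 = 1729.
x_1 = 1729^2 mod 21293 = 8421.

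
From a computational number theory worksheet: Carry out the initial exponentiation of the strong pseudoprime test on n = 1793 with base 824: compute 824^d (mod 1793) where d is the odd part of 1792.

n − 1 = 1792 = 2^8 · 7, so s = 8 and d = 7.
824^7 mod 1793 = 549.

549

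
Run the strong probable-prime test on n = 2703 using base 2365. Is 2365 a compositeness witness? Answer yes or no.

yes

n − 1 = 2702 = 2^1 · 1351, so s = 1 and d = 1351.
Repeated squaring mod 2703: 2365^1 ≡ 2365, 2365^2 ≡ 718, 2365^4 ≡ 1954, 2365^8 ≡ 1480, 2365^16 ≡ 970, 2365^32 ≡ 256, 2365^64 ≡ 664, 2365^128 ≡ 307, 2365^256 ≡ 2347, 2365^512 ≡ 2398, 2365^1024 ≡ 1123.
1351 = 1024 + 256 + 64 + 4 + 2 + 1, so 2365^1351 ≡ 1123·2347·664·1954·718·2365 ≡ 2695 (mod 2703).
x_0 = 2365^1351 mod 2703 = 2695.
x_0 ∉ {1, 2702} and s = 1, so 2365 is a Miller–Rabin witness and 2703 is composite.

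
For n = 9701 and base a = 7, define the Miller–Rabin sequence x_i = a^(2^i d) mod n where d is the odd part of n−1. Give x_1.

n − 1 = 9700 = 2^2 · 2425, so s = 2 and d = 2425.
x_0 = 7^2425 mod 9701 = 3841.
x_1 = 3841^2 mod 9701 = 7761.

7761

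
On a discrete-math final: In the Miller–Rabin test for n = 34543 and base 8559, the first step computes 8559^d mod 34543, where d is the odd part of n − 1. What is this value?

n − 1 = 34542 = 2^1 · 17271, so s = 1 and d = 17271.
Repeated squaring mod 34543: 8559^1 ≡ 8559, 8559^2 ≡ 25321, 8559^4 ≡ 418, 8559^8 ≡ 2009, 8559^16 ≡ 29093, 8559^32 ≡ 30063, 8559^64 ≡ 917, 8559^128 ≡ 11857, 8559^256 ≡ 32982, 8559^512 ≡ 18711, 8559^1024 ≡ 8216, 8559^2048 ≡ 5634, 8559^4096 ≡ 31482, 8559^8192 ≡ 8568, 8559^16384 ≡ 6749.
17271 = 16384 + 512 + 256 + 64 + 32 + 16 + 4 + 2 + 1, so 8559^17271 ≡ 6749·18711·32982·917·30063·29093·418·25321·8559 ≡ 34542 (mod 34543).

34542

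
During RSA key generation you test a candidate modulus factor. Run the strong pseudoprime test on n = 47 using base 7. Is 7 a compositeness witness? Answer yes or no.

n − 1 = 46 = 2^1 · 23, so s = 1 and d = 23.
x_0 = 7^23 mod 47 = 1.
x_0 = 1, so 7 is not a witness.

no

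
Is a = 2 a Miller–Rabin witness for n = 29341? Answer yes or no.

n − 1 = 29340 = 2^2 · 7335, so s = 2 and d = 7335.
x_0 = 2^7335 mod 29341 = 26424.
x_0 is neither 1 nor 29340, so continue squaring.
x_1 = 26424^2 mod 29341 = 29340.
x_1 ≡ −1, so 2 is not a witness.

no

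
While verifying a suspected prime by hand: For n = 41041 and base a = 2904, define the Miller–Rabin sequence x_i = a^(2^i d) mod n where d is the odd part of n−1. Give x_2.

1639

n − 1 = 41040 = 2^4 · 2565, so s = 4 and d = 2565.
x_0 = 2904^2565 mod 41041 = 5907.
x_1 = 5907^2 mod 41041 = 7799.
x_2 = 7799^2 mod 41041 = 1639.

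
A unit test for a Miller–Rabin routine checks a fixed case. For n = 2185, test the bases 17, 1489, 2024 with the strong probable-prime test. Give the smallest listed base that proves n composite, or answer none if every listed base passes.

17

n − 1 = 2184 = 2^3 · 273, so s = 3 and d = 273.
Base 17: x_0 = 17^273 mod 2185 = 467. x_0 is neither 1 nor 2184, so continue squaring. x_1 = 467^2 mod 2185 = 1774. x_2 = 1774^2 mod 2185 = 676. Reached i = s−1 = 2 without hitting −1: 17 is a Miller–Rabin witness and 2185 is composite.
Base 1489: x_0 = 1489^273 mod 2185 = 1939. x_0 is neither 1 nor 2184, so continue squaring. x_1 = 1939^2 mod 2185 = 1521. x_2 = 1521^2 mod 2185 = 1711. Reached i = s−1 = 2 without hitting −1: 1489 is a Miller–Rabin witness and 2185 is composite.
Base 2024: x_0 = 2024^273 mod 2185 = 69. x_0 is neither 1 nor 2184, so continue squaring. x_1 = 69^2 mod 2185 = 391. x_2 = 391^2 mod 2185 = 2116. Reached i = s−1 = 2 without hitting −1: 2024 is a Miller–Rabin witness and 2185 is composite.
The smallest witness among the given bases is 17.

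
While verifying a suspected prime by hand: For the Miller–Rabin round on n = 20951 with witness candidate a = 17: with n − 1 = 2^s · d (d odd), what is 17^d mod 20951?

8279

n − 1 = 20950 = 2^1 · 10475, so s = 1 and d = 10475.
17^10475 mod 20951 = 8279.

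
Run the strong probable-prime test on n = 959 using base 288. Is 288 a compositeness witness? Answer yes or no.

yes

n − 1 = 958 = 2^1 · 479, so s = 1 and d = 479.
Repeated squaring mod 959: 288^1 ≡ 288, 288^2 ≡ 470, 288^4 ≡ 330, 288^8 ≡ 533, 288^16 ≡ 225, 288^32 ≡ 757, 288^64 ≡ 526, 288^128 ≡ 484, 288^256 ≡ 260.
479 = 256 + 128 + 64 + 16 + 8 + 4 + 2 + 1, so 288^479 ≡ 260·484·526·225·533·330·470·288 ≡ 141 (mod 959).
x_0 = 288^479 mod 959 = 141.
x_0 ∉ {1, 958} and s = 1, so 288 is a Miller–Rabin witness and 959 is composite.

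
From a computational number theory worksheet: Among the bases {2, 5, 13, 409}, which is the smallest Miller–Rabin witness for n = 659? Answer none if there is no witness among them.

n − 1 = 658 = 2^1 · 329, so s = 1 and d = 329.
Base 2: x_0 = 2^329 mod 659 = 658. x_0 = 658 ≡ −1, so 2 is not a witness.
Base 5: x_0 = 5^329 mod 659 = 1. x_0 = 1, so 5 is not a witness.
Base 13: x_0 = 13^329 mod 659 = 1. x_0 = 1, so 13 is not a witness.
Base 409: x_0 = 409^329 mod 659 = 1. x_0 = 1, so 409 is not a witness.
No listed base is a witness for 659.

none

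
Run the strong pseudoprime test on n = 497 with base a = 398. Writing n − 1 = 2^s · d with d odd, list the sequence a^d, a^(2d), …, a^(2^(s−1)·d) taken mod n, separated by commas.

n − 1 = 496 = 2^4 · 31, so s = 4 and d = 31.
x_0 = 398^31 mod 497 = 363.
x_1 = 363^2 mod 497 = 64.
x_2 = 64^2 mod 497 = 120.
x_3 = 120^2 mod 497 = 484.

363, 64, 120, 484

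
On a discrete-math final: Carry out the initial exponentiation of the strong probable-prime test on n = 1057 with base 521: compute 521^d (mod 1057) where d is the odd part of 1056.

195

n − 1 = 1056 = 2^5 · 33, so s = 5 and d = 33.
521^33 mod 1057 = 195.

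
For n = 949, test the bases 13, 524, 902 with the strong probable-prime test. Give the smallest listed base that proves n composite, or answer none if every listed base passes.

13

n − 1 = 948 = 2^2 · 237, so s = 2 and d = 237.
Base 13: x_0 = 13^237 mod 949 = 468. x_0 is neither 1 nor 948, so continue squaring. x_1 = 468^2 mod 949 = 754. Reached i = s−1 = 1 without hitting −1: 13 is a Miller–Rabin witness and 949 is composite.
Base 524: x_0 = 524^237 mod 949 = 103. x_0 is neither 1 nor 948, so continue squaring. x_1 = 103^2 mod 949 = 170. Reached i = s−1 = 1 without hitting −1: 524 is a Miller–Rabin witness and 949 is composite.
Base 902: x_0 = 902^237 mod 949 = 824. x_0 is neither 1 nor 948, so continue squaring. x_1 = 824^2 mod 949 = 441. Reached i = s−1 = 1 without hitting −1: 902 is a Miller–Rabin witness and 949 is composite.
The smallest witness among the given bases is 13.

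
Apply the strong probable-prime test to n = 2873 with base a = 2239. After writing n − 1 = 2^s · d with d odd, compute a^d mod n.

568

n − 1 = 2872 = 2^3 · 359, so s = 3 and d = 359.
2239^359 mod 2873 = 568.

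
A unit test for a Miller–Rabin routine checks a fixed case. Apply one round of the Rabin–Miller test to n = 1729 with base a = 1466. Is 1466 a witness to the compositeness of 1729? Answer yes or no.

no

n − 1 = 1728 = 2^6 · 27, so s = 6 and d = 27.
Repeated squaring mod 1729: 1466^1 ≡ 1466, 1466^2 ≡ 9, 1466^4 ≡ 81, 1466^8 ≡ 1374, 1466^16 ≡ 1537.
27 = 16 + 8 + 2 + 1, so 1466^27 ≡ 1537·1374·9·1466 ≡ 1728 (mod 1729).
x_0 = 1466^27 mod 1729 = 1728.
x_0 = 1728 ≡ −1, so 1466 is not a witness.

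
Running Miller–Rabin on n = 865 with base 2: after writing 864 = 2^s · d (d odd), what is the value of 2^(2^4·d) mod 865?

861

n − 1 = 864 = 2^5 · 27, so s = 5 and d = 27.
x_0 = 2^27 mod 865 = 3.
x_1 = 3^2 mod 865 = 9.
x_2 = 9^2 mod 865 = 81.
x_3 = 81^2 mod 865 = 506.
x_4 = 506^2 mod 865 = 861.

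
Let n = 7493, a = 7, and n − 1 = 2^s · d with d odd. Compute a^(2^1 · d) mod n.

n − 1 = 7492 = 2^2 · 1873, so s = 2 and d = 1873.
x_0 = 7^1873 mod 7493 = 7126.
x_1 = 7126^2 mod 7493 = 7308.

7308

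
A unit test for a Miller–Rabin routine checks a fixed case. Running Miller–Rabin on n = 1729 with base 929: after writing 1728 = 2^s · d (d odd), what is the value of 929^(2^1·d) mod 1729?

n − 1 = 1728 = 2^6 · 27, so s = 6 and d = 27.
Repeated squaring mod 1729: 929^1 ≡ 929, 929^2 ≡ 270, 929^4 ≡ 282, 929^8 ≡ 1719, 929^16 ≡ 100.
27 = 16 + 8 + 2 + 1, so 929^27 ≡ 100·1719·270·929 ≡ 1217 (mod 1729).
x_0 = 1217.
x_1 = 1217^2 mod 1729 = 1065.

1065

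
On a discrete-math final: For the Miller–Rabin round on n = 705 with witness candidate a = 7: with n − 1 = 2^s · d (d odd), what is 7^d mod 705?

553

n − 1 = 704 = 2^6 · 11, so s = 6 and d = 11.
By repeated squaring, 7^11 ≡ 553 (mod 705).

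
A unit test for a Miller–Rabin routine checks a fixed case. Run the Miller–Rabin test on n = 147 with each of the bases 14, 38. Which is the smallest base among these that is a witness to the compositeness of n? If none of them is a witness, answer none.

n − 1 = 146 = 2^1 · 73, so s = 1 and d = 73.
Base 14: x_0 = 14^73 mod 147 = 98. x_0 ∉ {1, 146} and s = 1, so 14 is a Miller–Rabin witness and 147 is composite.
Base 38: x_0 = 38^73 mod 147 = 101. x_0 ∉ {1, 146} and s = 1, so 38 is a Miller–Rabin witness and 147 is composite.
The smallest witness among the given bases is 14.

14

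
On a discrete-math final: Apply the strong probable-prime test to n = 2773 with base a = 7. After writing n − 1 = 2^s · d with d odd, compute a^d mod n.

n − 1 = 2772 = 2^2 · 693, so s = 2 and d = 693.
Repeated squaring mod 2773: 7^1 ≡ 7, 7^2 ≡ 49, 7^4 ≡ 2401, 7^8 ≡ 2507, 7^16 ≡ 1431, 7^32 ≡ 1287, 7^64 ≡ 888, 7^128 ≡ 1012, 7^256 ≡ 907, 7^512 ≡ 1841.
693 = 512 + 128 + 32 + 16 + 4 + 1, so 7^693 ≡ 1841·1012·1287·1431·2401·7 ≡ 2317 (mod 2773).

2317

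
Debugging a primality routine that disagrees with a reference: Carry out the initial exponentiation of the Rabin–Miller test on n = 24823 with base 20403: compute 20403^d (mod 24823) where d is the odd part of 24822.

n − 1 = 24822 = 2^1 · 12411, so s = 1 and d = 12411.
Repeated squaring mod 24823: 20403^1 ≡ 20403, 20403^2 ≡ 699, 20403^4 ≡ 16964, 20403^8 ≡ 4257, 20403^16 ≡ 1259, 20403^32 ≡ 21232, 20403^64 ≡ 12144, 20403^128 ≡ 3293, 20403^256 ≡ 21021, 20403^512 ≡ 8218, 20403^1024 ≡ 16964, 20403^2048 ≡ 4257, 20403^4096 ≡ 1259, 20403^8192 ≡ 21232.
12411 = 8192 + 4096 + 64 + 32 + 16 + 8 + 2 + 1, so 20403^12411 ≡ 21232·1259·12144·21232·1259·4257·699·20403 ≡ 19064 (mod 24823).

19064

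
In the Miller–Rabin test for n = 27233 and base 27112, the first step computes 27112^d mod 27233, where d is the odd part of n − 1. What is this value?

n − 1 = 27232 = 2^5 · 851, so s = 5 and d = 851.
27112^851 mod 27233 = 13980.

13980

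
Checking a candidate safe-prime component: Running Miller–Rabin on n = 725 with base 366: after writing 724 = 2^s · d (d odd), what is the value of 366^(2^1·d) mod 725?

6

n − 1 = 724 = 2^2 · 181, so s = 2 and d = 181.
x_0 = 366^181 mod 725 = 66.
x_1 = 66^2 mod 725 = 6.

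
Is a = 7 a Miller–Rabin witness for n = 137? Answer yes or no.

n − 1 = 136 = 2^3 · 17, so s = 3 and d = 17.
x_0 = 7^17 mod 137 = 100.
x_0 is neither 1 nor 136, so continue squaring.
x_1 = 100^2 mod 137 = 136.
x_1 ≡ −1, so 7 is not a witness.

no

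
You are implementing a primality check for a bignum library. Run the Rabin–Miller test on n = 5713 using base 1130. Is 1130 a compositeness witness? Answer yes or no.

yes

n − 1 = 5712 = 2^4 · 357, so s = 4 and d = 357.
By repeated squaring, 1130^357 ≡ 3827 (mod 5713).
x_0 = 1130^357 mod 5713 = 3827.
x_0 is neither 1 nor 5712, so continue squaring.
x_1 = 3827^2 mod 5713 = 3510.
x_2 = 3510^2 mod 5713 = 2872.
x_3 = 2872^2 mod 5713 = 4525.
Reached i = s−1 = 3 without hitting −1: 1130 is a Miller–Rabin witness and 5713 is composite.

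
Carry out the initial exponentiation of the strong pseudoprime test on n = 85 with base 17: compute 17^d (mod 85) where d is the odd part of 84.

17

n − 1 = 84 = 2^2 · 21, so s = 2 and d = 21.
By repeated squaring, 17^21 ≡ 17 (mod 85).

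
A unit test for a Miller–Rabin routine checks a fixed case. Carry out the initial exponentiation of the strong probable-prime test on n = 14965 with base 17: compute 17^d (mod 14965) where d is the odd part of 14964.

3222

n − 1 = 14964 = 2^2 · 3741, so s = 2 and d = 3741.
Repeated squaring mod 14965: 17^1 ≡ 17, 17^2 ≡ 289, 17^4 ≡ 8696, 17^8 ≡ 2271, 17^16 ≡ 9481, 17^32 ≡ 9571, 17^64 ≡ 3276, 17^128 ≡ 2271, 17^256 ≡ 9481, 17^512 ≡ 9571, 17^1024 ≡ 3276, 17^2048 ≡ 2271.
3741 = 2048 + 1024 + 512 + 128 + 16 + 8 + 4 + 1, so 17^3741 ≡ 2271·3276·9571·2271·9481·2271·8696·17 ≡ 3222 (mod 14965).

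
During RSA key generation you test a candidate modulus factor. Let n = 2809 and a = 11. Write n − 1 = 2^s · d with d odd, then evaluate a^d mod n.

1536

n − 1 = 2808 = 2^3 · 351, so s = 3 and d = 351.
11^351 mod 2809 = 1536.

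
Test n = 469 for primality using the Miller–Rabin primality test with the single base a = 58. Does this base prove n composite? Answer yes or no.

n − 1 = 468 = 2^2 · 117, so s = 2 and d = 117.
x_0 = 58^117 mod 469 = 295.
x_0 is neither 1 nor 468, so continue squaring.
x_1 = 295^2 mod 469 = 260.
Reached i = s−1 = 1 without hitting −1: 58 is a Miller–Rabin witness and 469 is composite.

yes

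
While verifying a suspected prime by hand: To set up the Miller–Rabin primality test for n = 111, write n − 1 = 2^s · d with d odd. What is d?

Halving: 110 → 55; 55 is odd.
So 110 = 2^1 · 55.

55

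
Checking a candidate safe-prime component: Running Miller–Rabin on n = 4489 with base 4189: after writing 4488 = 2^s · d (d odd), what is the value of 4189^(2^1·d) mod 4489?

n − 1 = 4488 = 2^3 · 561, so s = 3 and d = 561.
Repeated squaring mod 4489: 4189^1 ≡ 4189, 4189^2 ≡ 220, 4189^4 ≡ 3510, 4189^8 ≡ 2284, 4189^16 ≡ 438, 4189^32 ≡ 3306, 4189^64 ≡ 3410, 4189^128 ≡ 1590, 4189^256 ≡ 793, 4189^512 ≡ 389.
561 = 512 + 32 + 16 + 1, so 4189^561 ≡ 389·3306·438·4189 ≡ 68 (mod 4489).
x_0 = 68.
x_1 = 68^2 mod 4489 = 135.

135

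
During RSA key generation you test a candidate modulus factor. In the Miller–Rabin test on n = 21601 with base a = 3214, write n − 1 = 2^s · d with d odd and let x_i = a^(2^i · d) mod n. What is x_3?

21600

n − 1 = 21600 = 2^5 · 675, so s = 5 and d = 675.
x_0 = 3214^675 mod 21601 = 514.
x_1 = 514^2 mod 21601 = 4984.
x_2 = 4984^2 mod 21601 = 20707.
x_3 = 20707^2 mod 21601 = 21600.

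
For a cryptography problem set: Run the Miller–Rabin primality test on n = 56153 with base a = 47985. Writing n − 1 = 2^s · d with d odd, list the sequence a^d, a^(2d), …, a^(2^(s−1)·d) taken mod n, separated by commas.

n − 1 = 56152 = 2^3 · 7019, so s = 3 and d = 7019.
x_0 = 47985^7019 mod 56153 = 43118.
x_1 = 43118^2 mod 56153 = 48400.
x_2 = 48400^2 mod 56153 = 25299.

43118, 48400, 25299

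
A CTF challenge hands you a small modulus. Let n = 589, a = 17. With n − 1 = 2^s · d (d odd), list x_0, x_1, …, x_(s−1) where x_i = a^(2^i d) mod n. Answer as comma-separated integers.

n − 1 = 588 = 2^2 · 147, so s = 2 and d = 147.
x_0 = 17^147 mod 589 = 277.
x_1 = 277^2 mod 589 = 159.

277, 159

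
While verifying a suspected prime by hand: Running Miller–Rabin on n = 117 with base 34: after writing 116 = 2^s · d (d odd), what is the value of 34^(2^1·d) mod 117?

n − 1 = 116 = 2^2 · 29, so s = 2 and d = 29.
By repeated squaring, 34^29 ≡ 112 (mod 117).
x_0 = 112.
x_1 = 112^2 mod 117 = 25.

25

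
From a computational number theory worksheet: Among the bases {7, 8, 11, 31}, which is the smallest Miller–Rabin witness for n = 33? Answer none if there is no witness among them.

7

n − 1 = 32 = 2^5 · 1, so s = 5 and d = 1.
Base 7: x_0 = 7^1 mod 33 = 7. x_0 is neither 1 nor 32, so continue squaring. x_1 = 7^2 mod 33 = 16. x_2 = 16^2 mod 33 = 25. x_3 = 25^2 mod 33 = 31. x_4 = 31^2 mod 33 = 4. Reached i = s−1 = 4 without hitting −1: 7 is a Miller–Rabin witness and 33 is composite.
Base 8: x_0 = 8^1 mod 33 = 8. x_0 is neither 1 nor 32, so continue squaring. x_1 = 8^2 mod 33 = 31. x_2 = 31^2 mod 33 = 4. x_3 = 4^2 mod 33 = 16. x_4 = 16^2 mod 33 = 25. Reached i = s−1 = 4 without hitting −1: 8 is a Miller–Rabin witness and 33 is composite.
Base 11: x_0 = 11^1 mod 33 = 11. x_0 is neither 1 nor 32, so continue squaring. x_1 = 11^2 mod 33 = 22. x_2 = 22^2 mod 33 = 22. x_3 = 22^2 mod 33 = 22. x_4 = 22^2 mod 33 = 22. Reached i = s−1 = 4 without hitting −1: 11 is a Miller–Rabin witness and 33 is composite.
Base 31: x_0 = 31^1 mod 33 = 31. x_0 is neither 1 nor 32, so continue squaring. x_1 = 31^2 mod 33 = 4. x_2 = 4^2 mod 33 = 16. x_3 = 16^2 mod 33 = 25. x_4 = 25^2 mod 33 = 31. Reached i = s−1 = 4 without hitting −1: 31 is a Miller–Rabin witness and 33 is composite.
The smallest witness among the given bases is 7.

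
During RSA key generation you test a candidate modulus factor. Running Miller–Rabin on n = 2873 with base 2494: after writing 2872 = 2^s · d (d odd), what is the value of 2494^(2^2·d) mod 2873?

2180

n − 1 = 2872 = 2^3 · 359, so s = 3 and d = 359.
x_0 = 2494^359 mod 2873 = 942.
x_1 = 942^2 mod 2873 = 2480.
x_2 = 2480^2 mod 2873 = 2180.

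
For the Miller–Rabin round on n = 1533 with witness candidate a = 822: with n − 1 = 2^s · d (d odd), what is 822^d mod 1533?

1083

n − 1 = 1532 = 2^2 · 383, so s = 2 and d = 383.
Repeated squaring mod 1533: 822^1 ≡ 822, 822^2 ≡ 1164, 822^4 ≡ 1257, 822^8 ≡ 1059, 822^16 ≡ 858, 822^32 ≡ 324, 822^64 ≡ 732, 822^128 ≡ 807, 822^256 ≡ 1257.
383 = 256 + 64 + 32 + 16 + 8 + 4 + 2 + 1, so 822^383 ≡ 1257·732·324·858·1059·1257·1164·822 ≡ 1083 (mod 1533).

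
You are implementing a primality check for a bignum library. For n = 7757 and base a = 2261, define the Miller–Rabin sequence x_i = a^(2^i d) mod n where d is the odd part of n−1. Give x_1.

n − 1 = 7756 = 2^2 · 1939, so s = 2 and d = 1939.
Repeated squaring mod 7757: 2261^1 ≡ 2261, 2261^2 ≡ 258, 2261^4 ≡ 4508, 2261^8 ≡ 6481, 2261^16 ≡ 6963, 2261^32 ≡ 2119, 2261^64 ≡ 6615, 2261^128 ≡ 988, 2261^256 ≡ 6519, 2261^512 ≡ 4515, 2261^1024 ≡ 7586.
1939 = 1024 + 512 + 256 + 128 + 16 + 2 + 1, so 2261^1939 ≡ 7586·4515·6519·988·6963·258·2261 ≡ 812 (mod 7757).
x_0 = 812.
x_1 = 812^2 mod 7757 = 7756.

7756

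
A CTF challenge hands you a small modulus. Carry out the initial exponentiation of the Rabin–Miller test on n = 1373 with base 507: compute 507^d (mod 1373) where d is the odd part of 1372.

n − 1 = 1372 = 2^2 · 343, so s = 2 and d = 343.
Repeated squaring mod 1373: 507^1 ≡ 507, 507^2 ≡ 298, 507^4 ≡ 932, 507^8 ≡ 888, 507^16 ≡ 442, 507^32 ≡ 398, 507^64 ≡ 509, 507^128 ≡ 957, 507^256 ≡ 58.
343 = 256 + 64 + 16 + 4 + 2 + 1, so 507^343 ≡ 58·509·442·932·298·507 ≡ 668 (mod 1373).

668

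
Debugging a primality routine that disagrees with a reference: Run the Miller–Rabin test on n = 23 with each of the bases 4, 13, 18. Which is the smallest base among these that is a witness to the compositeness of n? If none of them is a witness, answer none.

n − 1 = 22 = 2^1 · 11, so s = 1 and d = 11.
Base 4: x_0 = 4^11 mod 23 = 1. x_0 = 1, so 4 is not a witness.
Base 13: x_0 = 13^11 mod 23 = 1. x_0 = 1, so 13 is not a witness.
Base 18: x_0 = 18^11 mod 23 = 1. x_0 = 1, so 18 is not a witness.
No listed base is a witness for 23.

none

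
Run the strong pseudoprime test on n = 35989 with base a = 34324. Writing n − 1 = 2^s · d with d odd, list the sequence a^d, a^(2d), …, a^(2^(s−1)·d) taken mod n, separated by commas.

4251, 4523

n − 1 = 35988 = 2^2 · 8997, so s = 2 and d = 8997.
x_0 = 34324^8997 mod 35989 = 4251.
x_1 = 4251^2 mod 35989 = 4523.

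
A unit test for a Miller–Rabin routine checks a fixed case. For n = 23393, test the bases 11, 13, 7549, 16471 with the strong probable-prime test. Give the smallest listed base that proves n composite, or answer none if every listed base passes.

n − 1 = 23392 = 2^5 · 731, so s = 5 and d = 731.
Base 11: x_0 = 11^731 mod 23393 = 22104. x_0 is neither 1 nor 23392, so continue squaring. x_1 = 22104^2 mod 23393 = 618. x_2 = 618^2 mod 23393 = 7636. x_3 = 7636^2 mod 23393 = 13140. x_4 = 13140^2 mod 23393 = 19260. Reached i = s−1 = 4 without hitting −1: 11 is a Miller–Rabin witness and 23393 is composite.
Base 13: x_0 = 13^731 mod 23393 = 2343. x_0 is neither 1 nor 23392, so continue squaring. x_1 = 2343^2 mod 23393 = 15687. x_2 = 15687^2 mod 23393 = 11002. x_3 = 11002^2 mod 23393 = 8622. x_4 = 8622^2 mod 23393 = 19323. Reached i = s−1 = 4 without hitting −1: 13 is a Miller–Rabin witness and 23393 is composite.
Base 7549: x_0 = 7549^731 mod 23393 = 20398. x_0 is neither 1 nor 23392, so continue squaring. x_1 = 20398^2 mod 23393 = 10506. x_2 = 10506^2 mod 23393 = 7862. x_3 = 7862^2 mod 23393 = 6738. x_4 = 6738^2 mod 23393 = 18224. Reached i = s−1 = 4 without hitting −1: 7549 is a Miller–Rabin witness and 23393 is composite.
Base 16471: x_0 = 16471^731 mod 23393 = 13427. x_0 is neither 1 nor 23392, so continue squaring. x_1 = 13427^2 mod 23393 = 17871. x_2 = 17871^2 mod 23393 = 11405. x_3 = 11405^2 mod 23393 = 8945. x_4 = 8945^2 mod 23393 = 8965. Reached i = s−1 = 4 without hitting −1: 16471 is a Miller–Rabin witness and 23393 is composite.
The smallest witness among the given bases is 11.

11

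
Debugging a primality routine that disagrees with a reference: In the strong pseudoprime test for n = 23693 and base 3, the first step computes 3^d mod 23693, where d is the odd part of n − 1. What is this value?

n − 1 = 23692 = 2^2 · 5923, so s = 2 and d = 5923.
Repeated squaring mod 23693: 3^1 ≡ 3, 3^2 ≡ 9, 3^4 ≡ 81, 3^8 ≡ 6561, 3^16 ≡ 20233, 3^32 ≡ 6635, 3^64 ≡ 1631, 3^128 ≡ 6545, 3^256 ≡ 81, 3^512 ≡ 6561, 3^1024 ≡ 20233, 3^2048 ≡ 6635, 3^4096 ≡ 1631.
5923 = 4096 + 1024 + 512 + 256 + 32 + 2 + 1, so 3^5923 ≡ 1631·20233·6561·81·6635·9·3 ≡ 17977 (mod 23693).

17977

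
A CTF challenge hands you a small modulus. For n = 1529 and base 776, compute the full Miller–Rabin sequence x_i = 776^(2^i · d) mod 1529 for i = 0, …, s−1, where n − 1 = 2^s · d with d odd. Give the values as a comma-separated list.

1425, 113, 537

n − 1 = 1528 = 2^3 · 191, so s = 3 and d = 191.
x_0 = 776^191 mod 1529 = 1425.
x_1 = 1425^2 mod 1529 = 113.
x_2 = 113^2 mod 1529 = 537.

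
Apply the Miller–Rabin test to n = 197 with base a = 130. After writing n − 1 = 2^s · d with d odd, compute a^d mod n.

14

n − 1 = 196 = 2^2 · 49, so s = 2 and d = 49.
Repeated squaring mod 197: 130^1 ≡ 130, 130^2 ≡ 155, 130^4 ≡ 188, 130^8 ≡ 81, 130^16 ≡ 60, 130^32 ≡ 54.
49 = 32 + 16 + 1, so 130^49 ≡ 54·60·130 ≡ 14 (mod 197).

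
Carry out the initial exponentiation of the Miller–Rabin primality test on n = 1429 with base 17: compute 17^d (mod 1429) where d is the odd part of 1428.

n − 1 = 1428 = 2^2 · 357, so s = 2 and d = 357.
17^357 mod 1429 = 1428.

1428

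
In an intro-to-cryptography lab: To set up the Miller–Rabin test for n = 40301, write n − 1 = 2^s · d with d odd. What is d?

10075

Halving: 40300 → 20150 → 10075; 10075 is odd.
So 40300 = 2^2 · 10075.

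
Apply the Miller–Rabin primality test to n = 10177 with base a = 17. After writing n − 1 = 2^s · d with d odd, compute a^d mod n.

4393

n − 1 = 10176 = 2^6 · 159, so s = 6 and d = 159.
17^159 mod 10177 = 4393.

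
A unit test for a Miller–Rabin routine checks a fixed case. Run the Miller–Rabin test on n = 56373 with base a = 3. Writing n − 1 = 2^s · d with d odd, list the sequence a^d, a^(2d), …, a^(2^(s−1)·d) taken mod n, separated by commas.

32370, 11949

n − 1 = 56372 = 2^2 · 14093, so s = 2 and d = 14093.
x_0 = 3^14093 mod 56373 = 32370.
x_1 = 32370^2 mod 56373 = 11949.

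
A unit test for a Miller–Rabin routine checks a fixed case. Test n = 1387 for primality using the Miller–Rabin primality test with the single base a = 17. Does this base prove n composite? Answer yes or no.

n − 1 = 1386 = 2^1 · 693, so s = 1 and d = 693.
x_0 = 17^693 mod 1387 = 229.
x_0 ∉ {1, 1386} and s = 1, so 17 is a Miller–Rabin witness and 1387 is composite.

yes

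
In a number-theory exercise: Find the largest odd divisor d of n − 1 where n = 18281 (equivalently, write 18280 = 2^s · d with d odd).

2285

Halving: 18280 → 9140 → 4570 → 2285; 2285 is odd.
So 18280 = 2^3 · 2285.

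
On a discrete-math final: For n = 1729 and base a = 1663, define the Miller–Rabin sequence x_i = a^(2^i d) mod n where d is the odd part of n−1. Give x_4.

n − 1 = 1728 = 2^6 · 27, so s = 6 and d = 27.
Repeated squaring mod 1729: 1663^1 ≡ 1663, 1663^2 ≡ 898, 1663^4 ≡ 690, 1663^8 ≡ 625, 1663^16 ≡ 1600.
27 = 16 + 8 + 2 + 1, so 1663^27 ≡ 1600·625·898·1663 ≡ 246 (mod 1729).
x_0 = 246.
x_1 = 246^2 mod 1729 = 1.
x_2 = 1^2 mod 1729 = 1.
x_3 = 1^2 mod 1729 = 1.
x_4 = 1^2 mod 1729 = 1.

1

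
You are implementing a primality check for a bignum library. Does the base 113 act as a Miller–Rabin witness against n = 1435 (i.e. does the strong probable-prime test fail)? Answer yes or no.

n − 1 = 1434 = 2^1 · 717, so s = 1 and d = 717.
x_0 = 113^717 mod 1435 = 638.
x_0 ∉ {1, 1434} and s = 1, so 113 is a Miller–Rabin witness and 1435 is composite.

yes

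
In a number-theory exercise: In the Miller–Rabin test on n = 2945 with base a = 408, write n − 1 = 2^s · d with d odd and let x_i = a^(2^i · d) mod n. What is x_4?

n − 1 = 2944 = 2^7 · 23, so s = 7 and d = 23.
x_0 = 408^23 mod 2945 = 1327.
x_1 = 1327^2 mod 2945 = 2764.
x_2 = 2764^2 mod 2945 = 366.
x_3 = 366^2 mod 2945 = 1431.
x_4 = 1431^2 mod 2945 = 986.

986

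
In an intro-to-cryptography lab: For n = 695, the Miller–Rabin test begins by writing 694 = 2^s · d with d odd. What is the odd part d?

347

Halving: 694 → 347; 347 is odd.
So 694 = 2^1 · 347.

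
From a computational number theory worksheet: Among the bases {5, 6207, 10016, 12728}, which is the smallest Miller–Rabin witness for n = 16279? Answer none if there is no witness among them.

5

n − 1 = 16278 = 2^1 · 8139, so s = 1 and d = 8139.
Base 5: x_0 = 5^8139 mod 16279 = 3337. x_0 ∉ {1, 16278} and s = 1, so 5 is a Miller–Rabin witness and 16279 is composite.
Base 6207: x_0 = 6207^8139 mod 16279 = 13586. x_0 ∉ {1, 16278} and s = 1, so 6207 is a Miller–Rabin witness and 16279 is composite.
Base 10016: x_0 = 10016^8139 mod 16279 = 11770. x_0 ∉ {1, 16278} and s = 1, so 10016 is a Miller–Rabin witness and 16279 is composite.
Base 12728: x_0 = 12728^8139 mod 16279 = 1443. x_0 ∉ {1, 16278} and s = 1, so 12728 is a Miller–Rabin witness and 16279 is composite.
The smallest witness among the given bases is 5.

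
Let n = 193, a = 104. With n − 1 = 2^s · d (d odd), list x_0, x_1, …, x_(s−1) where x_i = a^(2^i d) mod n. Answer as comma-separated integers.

n − 1 = 192 = 2^6 · 3, so s = 6 and d = 3.
x_0 = 104^3 mod 193 = 60.
x_1 = 60^2 mod 193 = 126.
x_2 = 126^2 mod 193 = 50.
x_3 = 50^2 mod 193 = 184.
x_4 = 184^2 mod 193 = 81.
x_5 = 81^2 mod 193 = 192.

60, 126, 50, 184, 81, 192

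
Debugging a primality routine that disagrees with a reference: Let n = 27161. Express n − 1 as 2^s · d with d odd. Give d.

3395

Halving: 27160 → 13580 → 6790 → 3395; 3395 is odd.
So 27160 = 2^3 · 3395.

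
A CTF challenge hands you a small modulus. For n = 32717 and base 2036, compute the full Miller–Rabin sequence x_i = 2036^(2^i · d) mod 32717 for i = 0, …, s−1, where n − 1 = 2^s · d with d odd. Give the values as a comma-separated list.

32716, 1

n − 1 = 32716 = 2^2 · 8179, so s = 2 and d = 8179.
x_0 = 2036^8179 mod 32717 = 32716.
x_1 = 32716^2 mod 32717 = 1.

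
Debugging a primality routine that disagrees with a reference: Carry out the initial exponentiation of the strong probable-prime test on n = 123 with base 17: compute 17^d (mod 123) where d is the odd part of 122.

65

n − 1 = 122 = 2^1 · 61, so s = 1 and d = 61.
17^61 mod 123 = 65.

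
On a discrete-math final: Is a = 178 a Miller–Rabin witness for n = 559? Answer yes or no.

no

n − 1 = 558 = 2^1 · 279, so s = 1 and d = 279.
Repeated squaring mod 559: 178^1 ≡ 178, 178^2 ≡ 380, 178^4 ≡ 178, 178^8 ≡ 380, 178^16 ≡ 178, 178^32 ≡ 380, 178^64 ≡ 178, 178^128 ≡ 380, 178^256 ≡ 178.
279 = 256 + 16 + 4 + 2 + 1, so 178^279 ≡ 178·178·178·380·178 ≡ 1 (mod 559).
x_0 = 178^279 mod 559 = 1.
x_0 = 1, so 178 is not a witness.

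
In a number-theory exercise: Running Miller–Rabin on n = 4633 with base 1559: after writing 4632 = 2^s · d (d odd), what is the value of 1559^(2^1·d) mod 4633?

739

n − 1 = 4632 = 2^3 · 579, so s = 3 and d = 579.
x_0 = 1559^579 mod 4633 = 206.
x_1 = 206^2 mod 4633 = 739.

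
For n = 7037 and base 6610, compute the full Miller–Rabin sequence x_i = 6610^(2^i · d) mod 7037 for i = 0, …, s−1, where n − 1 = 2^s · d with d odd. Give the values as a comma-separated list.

n − 1 = 7036 = 2^2 · 1759, so s = 2 and d = 1759.
x_0 = 6610^1759 mod 7037 = 4726.
x_1 = 4726^2 mod 7037 = 6675.

4726, 6675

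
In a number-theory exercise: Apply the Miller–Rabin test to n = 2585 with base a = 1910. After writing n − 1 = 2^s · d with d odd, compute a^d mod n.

970

n − 1 = 2584 = 2^3 · 323, so s = 3 and d = 323.
1910^323 mod 2585 = 970.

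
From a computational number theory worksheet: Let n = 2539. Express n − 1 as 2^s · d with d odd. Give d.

1269

Halving: 2538 → 1269; 1269 is odd.
So 2538 = 2^1 · 1269.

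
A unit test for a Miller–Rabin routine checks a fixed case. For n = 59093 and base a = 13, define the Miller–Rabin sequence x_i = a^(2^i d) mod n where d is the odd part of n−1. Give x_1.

59092

n − 1 = 59092 = 2^2 · 14773, so s = 2 and d = 14773.
x_0 = 13^14773 mod 59093 = 53965.
x_1 = 53965^2 mod 59093 = 59092.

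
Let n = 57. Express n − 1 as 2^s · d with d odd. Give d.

Halving: 56 → 28 → 14 → 7; 7 is odd.
So 56 = 2^3 · 7.

7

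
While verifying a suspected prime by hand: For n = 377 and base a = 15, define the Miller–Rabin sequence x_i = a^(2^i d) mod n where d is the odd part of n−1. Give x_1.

361

n − 1 = 376 = 2^3 · 47, so s = 3 and d = 47.
x_0 = 15^47 mod 377 = 280.
x_1 = 280^2 mod 377 = 361.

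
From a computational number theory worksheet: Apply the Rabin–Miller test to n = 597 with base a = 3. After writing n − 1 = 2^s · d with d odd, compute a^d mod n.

384

n − 1 = 596 = 2^2 · 149, so s = 2 and d = 149.
By repeated squaring, 3^149 ≡ 384 (mod 597).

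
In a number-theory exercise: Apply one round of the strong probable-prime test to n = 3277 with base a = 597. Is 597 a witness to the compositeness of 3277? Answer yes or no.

n − 1 = 3276 = 2^2 · 819, so s = 2 and d = 819.
Repeated squaring mod 3277: 597^1 ≡ 597, 597^2 ≡ 2493, 597^4 ≡ 1857, 597^8 ≡ 1045, 597^16 ≡ 784, 597^32 ≡ 1857, 597^64 ≡ 1045, 597^128 ≡ 784, 597^256 ≡ 1857, 597^512 ≡ 1045.
819 = 512 + 256 + 32 + 16 + 2 + 1, so 597^819 ≡ 1045·1857·1857·784·2493·597 ≡ 128 (mod 3277).
x_0 = 597^819 mod 3277 = 128.
x_0 is neither 1 nor 3276, so continue squaring.
x_1 = 128^2 mod 3277 = 3276.
x_1 ≡ −1, so 597 is not a witness.

no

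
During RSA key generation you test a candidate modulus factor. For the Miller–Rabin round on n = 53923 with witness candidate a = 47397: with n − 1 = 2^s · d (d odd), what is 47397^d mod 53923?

53922

n − 1 = 53922 = 2^1 · 26961, so s = 1 and d = 26961.
47397^26961 mod 53923 = 53922.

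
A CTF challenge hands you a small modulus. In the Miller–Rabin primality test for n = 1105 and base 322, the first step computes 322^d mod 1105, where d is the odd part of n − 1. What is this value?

662

n − 1 = 1104 = 2^4 · 69, so s = 4 and d = 69.
322^69 mod 1105 = 662.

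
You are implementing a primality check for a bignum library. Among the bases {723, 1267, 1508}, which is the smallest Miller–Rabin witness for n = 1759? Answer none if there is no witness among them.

n − 1 = 1758 = 2^1 · 879, so s = 1 and d = 879.
Base 723: x_0 = 723^879 mod 1759 = 1758. x_0 = 1758 ≡ −1, so 723 is not a witness.
Base 1267: x_0 = 1267^879 mod 1759 = 1. x_0 = 1, so 1267 is not a witness.
Base 1508: x_0 = 1508^879 mod 1759 = 1758. x_0 = 1758 ≡ −1, so 1508 is not a witness.
No listed base is a witness for 1759.

none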